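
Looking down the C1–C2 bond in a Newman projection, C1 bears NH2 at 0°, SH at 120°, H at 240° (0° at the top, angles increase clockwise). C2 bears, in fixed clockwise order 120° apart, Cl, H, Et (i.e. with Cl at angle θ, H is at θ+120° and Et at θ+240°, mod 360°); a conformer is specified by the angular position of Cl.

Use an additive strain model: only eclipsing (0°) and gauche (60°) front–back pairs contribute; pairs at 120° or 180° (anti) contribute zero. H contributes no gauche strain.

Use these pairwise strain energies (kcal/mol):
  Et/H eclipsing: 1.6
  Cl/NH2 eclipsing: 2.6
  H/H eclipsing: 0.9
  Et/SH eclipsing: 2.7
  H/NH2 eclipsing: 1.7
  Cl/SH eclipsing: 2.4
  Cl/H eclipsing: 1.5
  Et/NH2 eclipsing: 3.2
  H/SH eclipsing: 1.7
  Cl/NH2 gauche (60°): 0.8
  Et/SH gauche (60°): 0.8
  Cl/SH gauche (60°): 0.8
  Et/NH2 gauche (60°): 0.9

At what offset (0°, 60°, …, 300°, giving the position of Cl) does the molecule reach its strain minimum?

300°

Cl at 0° (eclipsed): NH2–Cl eclipsed, SH–H eclipsed, H–Et eclipsed; 2.6 + 1.7 + 1.6 = 5.9 kcal/mol.
Cl at 60° (staggered): NH2–Cl gauche, NH2–Et gauche, SH–Cl gauche; 0.8 + 0.9 + 0.8 = 2.5 kcal/mol.
Cl at 120° (eclipsed): NH2–Et eclipsed, SH–Cl eclipsed, H–H eclipsed; 3.2 + 2.4 + 0.9 = 6.5 kcal/mol.
Cl at 180° (staggered): NH2–Et gauche, SH–Cl gauche, SH–Et gauche; 0.9 + 0.8 + 0.8 = 2.5 kcal/mol.
Cl at 240° (eclipsed): NH2–H eclipsed, SH–Et eclipsed, H–Cl eclipsed; 1.7 + 2.7 + 1.5 = 5.9 kcal/mol.
Cl at 300° (staggered): NH2–Cl gauche, SH–Et gauche; 0.8 + 0.8 = 1.6 kcal/mol.
The minimum (1.6 kcal/mol) occurs with Cl at 300°.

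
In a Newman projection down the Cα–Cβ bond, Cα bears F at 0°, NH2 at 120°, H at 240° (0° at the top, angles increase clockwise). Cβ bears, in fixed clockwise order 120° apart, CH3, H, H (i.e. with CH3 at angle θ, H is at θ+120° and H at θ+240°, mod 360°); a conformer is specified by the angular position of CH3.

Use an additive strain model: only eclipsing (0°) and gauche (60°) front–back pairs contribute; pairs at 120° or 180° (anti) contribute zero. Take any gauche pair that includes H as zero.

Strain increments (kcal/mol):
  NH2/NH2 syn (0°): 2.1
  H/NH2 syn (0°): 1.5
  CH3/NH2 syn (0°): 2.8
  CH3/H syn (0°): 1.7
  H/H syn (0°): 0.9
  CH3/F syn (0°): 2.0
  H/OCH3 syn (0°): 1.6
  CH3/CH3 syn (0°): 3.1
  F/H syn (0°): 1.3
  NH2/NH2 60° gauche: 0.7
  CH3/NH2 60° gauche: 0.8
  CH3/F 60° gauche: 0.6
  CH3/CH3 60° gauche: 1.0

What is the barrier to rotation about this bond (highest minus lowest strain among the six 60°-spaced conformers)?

CH3 at 0° (eclipsed): F–CH3 eclipsed, NH2–H eclipsed, H–H eclipsed; 2.0 + 1.5 + 0.9 = 4.4 kcal/mol.
CH3 at 60° (staggered): F–CH3 gauche, NH2–CH3 gauche; 0.6 + 0.8 = 1.4 kcal/mol.
CH3 at 120° (eclipsed): F–H eclipsed, NH2–CH3 eclipsed, H–H eclipsed; 1.3 + 2.8 + 0.9 = 5.0 kcal/mol.
CH3 at 180° (staggered): NH2–CH3 gauche; 0.8 = 0.8 kcal/mol.
CH3 at 240° (eclipsed): F–H eclipsed, NH2–H eclipsed, H–CH3 eclipsed; 1.3 + 1.5 + 1.7 = 4.5 kcal/mol.
CH3 at 300° (staggered): F–CH3 gauche; 0.6 = 0.6 kcal/mol.
Max at 120° (5.0 kcal/mol), min at 300° (0.6 kcal/mol); barrier = 4.4 kcal/mol.

4.4 kcal/mol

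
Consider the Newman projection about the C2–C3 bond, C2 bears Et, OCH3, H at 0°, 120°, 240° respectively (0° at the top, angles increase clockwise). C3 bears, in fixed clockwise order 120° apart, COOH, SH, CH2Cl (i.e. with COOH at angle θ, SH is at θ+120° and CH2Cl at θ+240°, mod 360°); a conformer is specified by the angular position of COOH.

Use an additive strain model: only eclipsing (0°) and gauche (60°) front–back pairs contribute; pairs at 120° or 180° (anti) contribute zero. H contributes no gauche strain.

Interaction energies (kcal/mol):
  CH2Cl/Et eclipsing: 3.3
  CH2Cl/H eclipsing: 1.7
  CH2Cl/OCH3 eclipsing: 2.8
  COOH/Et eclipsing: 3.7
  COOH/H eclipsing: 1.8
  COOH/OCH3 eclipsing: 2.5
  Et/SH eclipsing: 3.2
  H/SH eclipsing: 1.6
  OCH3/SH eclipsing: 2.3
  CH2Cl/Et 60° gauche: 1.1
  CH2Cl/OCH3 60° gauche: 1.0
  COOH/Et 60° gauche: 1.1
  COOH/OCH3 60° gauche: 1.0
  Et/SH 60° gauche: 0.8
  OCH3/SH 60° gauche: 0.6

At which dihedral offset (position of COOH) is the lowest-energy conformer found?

300°

COOH at 0° (eclipsed): Et–COOH eclipsed, OCH3–SH eclipsed, H–CH2Cl eclipsed; 3.7 + 2.3 + 1.7 = 7.7 kcal/mol.
COOH at 60° (staggered): Et–COOH gauche, Et–CH2Cl gauche, OCH3–COOH gauche, OCH3–SH gauche; 1.1 + 1.1 + 1.0 + 0.6 = 3.8 kcal/mol.
COOH at 120° (eclipsed): Et–CH2Cl eclipsed, OCH3–COOH eclipsed, H–SH eclipsed; 3.3 + 2.5 + 1.6 = 7.4 kcal/mol.
COOH at 180° (staggered): Et–SH gauche, Et–CH2Cl gauche, OCH3–COOH gauche, OCH3–CH2Cl gauche; 0.8 + 1.1 + 1.0 + 1.0 = 3.9 kcal/mol.
COOH at 240° (eclipsed): Et–SH eclipsed, OCH3–CH2Cl eclipsed, H–COOH eclipsed; 3.2 + 2.8 + 1.8 = 7.8 kcal/mol.
COOH at 300° (staggered): Et–COOH gauche, Et–SH gauche, OCH3–SH gauche, OCH3–CH2Cl gauche; 1.1 + 0.8 + 0.6 + 1.0 = 3.5 kcal/mol.
The minimum (3.5 kcal/mol) occurs with COOH at 300°.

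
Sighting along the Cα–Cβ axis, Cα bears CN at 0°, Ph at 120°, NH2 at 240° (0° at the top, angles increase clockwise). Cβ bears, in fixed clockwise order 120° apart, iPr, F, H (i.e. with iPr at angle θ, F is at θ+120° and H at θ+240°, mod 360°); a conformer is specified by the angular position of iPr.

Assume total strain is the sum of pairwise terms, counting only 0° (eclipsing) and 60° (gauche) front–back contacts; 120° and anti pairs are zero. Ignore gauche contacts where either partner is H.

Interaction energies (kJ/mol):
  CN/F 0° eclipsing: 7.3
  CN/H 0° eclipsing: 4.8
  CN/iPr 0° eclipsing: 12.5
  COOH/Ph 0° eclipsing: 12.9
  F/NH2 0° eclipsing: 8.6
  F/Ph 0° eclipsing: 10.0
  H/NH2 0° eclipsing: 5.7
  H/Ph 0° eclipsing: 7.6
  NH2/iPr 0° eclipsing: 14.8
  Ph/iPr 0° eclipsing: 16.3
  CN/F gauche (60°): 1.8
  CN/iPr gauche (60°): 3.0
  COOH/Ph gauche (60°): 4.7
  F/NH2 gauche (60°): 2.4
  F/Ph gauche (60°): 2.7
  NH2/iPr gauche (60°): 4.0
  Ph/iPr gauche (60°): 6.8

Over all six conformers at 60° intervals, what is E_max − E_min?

18.2 kJ/mol

iPr at 0° (eclipsed): CN–iPr eclipsed, Ph–F eclipsed, NH2–H eclipsed; 12.5 + 10.0 + 5.7 = 28.2 kJ/mol.
iPr at 60° (staggered): CN–iPr gauche, Ph–iPr gauche, Ph–F gauche, NH2–F gauche; 3.0 + 6.8 + 2.7 + 2.4 = 14.9 kJ/mol.
iPr at 120° (eclipsed): CN–H eclipsed, Ph–iPr eclipsed, NH2–F eclipsed; 4.8 + 16.3 + 8.6 = 29.7 kJ/mol.
iPr at 180° (staggered): CN–F gauche, Ph–iPr gauche, NH2–iPr gauche, NH2–F gauche; 1.8 + 6.8 + 4.0 + 2.4 = 15.0 kJ/mol.
iPr at 240° (eclipsed): CN–F eclipsed, Ph–H eclipsed, NH2–iPr eclipsed; 7.3 + 7.6 + 14.8 = 29.7 kJ/mol.
iPr at 300° (staggered): CN–iPr gauche, CN–F gauche, Ph–F gauche, NH2–iPr gauche; 3.0 + 1.8 + 2.7 + 4.0 = 11.5 kJ/mol.
Max at 120° (29.7 kJ/mol), min at 300° (11.5 kJ/mol); barrier = 18.2 kJ/mol.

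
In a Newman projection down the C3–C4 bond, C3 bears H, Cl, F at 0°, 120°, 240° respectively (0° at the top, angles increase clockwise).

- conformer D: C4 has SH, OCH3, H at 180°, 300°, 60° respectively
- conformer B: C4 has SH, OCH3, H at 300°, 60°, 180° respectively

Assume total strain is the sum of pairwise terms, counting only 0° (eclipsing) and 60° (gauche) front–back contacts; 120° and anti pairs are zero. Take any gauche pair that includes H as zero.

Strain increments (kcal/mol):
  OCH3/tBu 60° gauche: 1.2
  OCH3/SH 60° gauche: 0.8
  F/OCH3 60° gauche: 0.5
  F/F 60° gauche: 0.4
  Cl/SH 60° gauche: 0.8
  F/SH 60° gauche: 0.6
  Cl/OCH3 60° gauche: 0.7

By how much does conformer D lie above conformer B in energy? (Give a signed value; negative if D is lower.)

D (staggered): Cl(120°)/SH(180°) gauche 0.8; F(240°)/SH(180°) gauche 0.6; F(240°)/OCH3(300°) gauche 0.5 → 1.9 kcal/mol.
B (staggered): Cl(120°)/OCH3(60°) gauche 0.7; F(240°)/SH(300°) gauche 0.6 → 1.3 kcal/mol.
E(D) − E(B) = 1.9 − 1.3 = +0.6 kcal/mol.

+0.6 kcal/mol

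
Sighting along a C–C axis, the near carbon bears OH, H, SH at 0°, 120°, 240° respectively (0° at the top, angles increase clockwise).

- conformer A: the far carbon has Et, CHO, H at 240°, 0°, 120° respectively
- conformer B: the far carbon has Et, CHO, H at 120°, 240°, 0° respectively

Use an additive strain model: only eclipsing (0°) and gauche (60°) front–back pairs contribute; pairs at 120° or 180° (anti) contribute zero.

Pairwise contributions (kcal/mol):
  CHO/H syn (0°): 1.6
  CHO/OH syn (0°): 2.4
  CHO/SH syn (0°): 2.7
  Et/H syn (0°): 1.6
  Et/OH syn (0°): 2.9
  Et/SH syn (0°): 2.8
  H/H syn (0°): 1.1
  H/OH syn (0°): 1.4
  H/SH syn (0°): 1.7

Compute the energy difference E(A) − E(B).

+0.6 kcal/mol

A (eclipsed): OH–CHO eclipsed, H–H eclipsed, SH–Et eclipsed; 2.4 + 1.1 + 2.8 = 6.3 kcal/mol.
B (eclipsed): OH–H eclipsed, H–Et eclipsed, SH–CHO eclipsed; 1.4 + 1.6 + 2.7 = 5.7 kcal/mol.
E(A) − E(B) = 6.3 − 5.7 = +0.6 kcal/mol.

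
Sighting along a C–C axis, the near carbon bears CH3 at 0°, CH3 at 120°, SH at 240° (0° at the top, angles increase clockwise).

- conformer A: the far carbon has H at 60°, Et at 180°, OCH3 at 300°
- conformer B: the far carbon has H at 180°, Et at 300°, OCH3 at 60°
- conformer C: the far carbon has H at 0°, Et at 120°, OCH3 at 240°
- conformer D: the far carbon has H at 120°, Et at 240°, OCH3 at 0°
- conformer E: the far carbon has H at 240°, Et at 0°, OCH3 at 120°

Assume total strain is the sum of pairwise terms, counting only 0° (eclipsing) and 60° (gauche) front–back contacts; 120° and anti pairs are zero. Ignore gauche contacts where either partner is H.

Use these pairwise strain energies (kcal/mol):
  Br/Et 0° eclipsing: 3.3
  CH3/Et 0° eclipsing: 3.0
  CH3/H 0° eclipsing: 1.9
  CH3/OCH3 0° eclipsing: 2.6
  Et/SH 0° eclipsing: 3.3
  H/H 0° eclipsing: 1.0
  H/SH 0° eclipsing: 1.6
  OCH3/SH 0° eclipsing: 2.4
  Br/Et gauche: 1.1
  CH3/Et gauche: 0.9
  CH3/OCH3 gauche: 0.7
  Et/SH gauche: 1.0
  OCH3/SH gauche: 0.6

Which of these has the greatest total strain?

D

A (staggered): CH3(0°)/OCH3(300°) gauche 0.7; CH3(120°)/Et(180°) gauche 0.9; SH(240°)/Et(180°) gauche 1.0; SH(240°)/OCH3(300°) gauche 0.6 → 3.2 kcal/mol.
B (staggered): CH3(0°)/Et(300°) gauche 0.9; CH3(0°)/OCH3(60°) gauche 0.7; CH3(120°)/OCH3(60°) gauche 0.7; SH(240°)/Et(300°) gauche 1.0 → 3.3 kcal/mol.
C (eclipsed): CH3(0°)/H(0°) eclipsed 1.9; CH3(120°)/Et(120°) eclipsed 3.0; SH(240°)/OCH3(240°) eclipsed 2.4 → 7.3 kcal/mol.
D (eclipsed): CH3(0°)/OCH3(0°) eclipsed 2.6; CH3(120°)/H(120°) eclipsed 1.9; SH(240°)/Et(240°) eclipsed 3.3 → 7.8 kcal/mol.
E (eclipsed): CH3(0°)/Et(0°) eclipsed 3.0; CH3(120°)/OCH3(120°) eclipsed 2.6; SH(240°)/H(240°) eclipsed 1.6 → 7.2 kcal/mol.
D has the highest total (7.8 kcal/mol).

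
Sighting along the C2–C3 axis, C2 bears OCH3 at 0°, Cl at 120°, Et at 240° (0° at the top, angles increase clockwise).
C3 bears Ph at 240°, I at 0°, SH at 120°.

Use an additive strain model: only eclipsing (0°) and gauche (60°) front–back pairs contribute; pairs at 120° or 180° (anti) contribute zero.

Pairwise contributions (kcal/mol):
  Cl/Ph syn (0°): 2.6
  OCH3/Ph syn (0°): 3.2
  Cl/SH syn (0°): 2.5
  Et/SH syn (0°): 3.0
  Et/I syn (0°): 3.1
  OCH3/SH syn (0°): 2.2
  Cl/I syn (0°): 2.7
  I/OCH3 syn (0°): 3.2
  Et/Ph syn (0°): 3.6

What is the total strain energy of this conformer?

This conformer (eclipsed): OCH3(0°)/I(0°) eclipsed 3.2; Cl(120°)/SH(120°) eclipsed 2.5; Et(240°)/Ph(240°) eclipsed 3.6 → 9.3 kcal/mol.

9.3 kcal/mol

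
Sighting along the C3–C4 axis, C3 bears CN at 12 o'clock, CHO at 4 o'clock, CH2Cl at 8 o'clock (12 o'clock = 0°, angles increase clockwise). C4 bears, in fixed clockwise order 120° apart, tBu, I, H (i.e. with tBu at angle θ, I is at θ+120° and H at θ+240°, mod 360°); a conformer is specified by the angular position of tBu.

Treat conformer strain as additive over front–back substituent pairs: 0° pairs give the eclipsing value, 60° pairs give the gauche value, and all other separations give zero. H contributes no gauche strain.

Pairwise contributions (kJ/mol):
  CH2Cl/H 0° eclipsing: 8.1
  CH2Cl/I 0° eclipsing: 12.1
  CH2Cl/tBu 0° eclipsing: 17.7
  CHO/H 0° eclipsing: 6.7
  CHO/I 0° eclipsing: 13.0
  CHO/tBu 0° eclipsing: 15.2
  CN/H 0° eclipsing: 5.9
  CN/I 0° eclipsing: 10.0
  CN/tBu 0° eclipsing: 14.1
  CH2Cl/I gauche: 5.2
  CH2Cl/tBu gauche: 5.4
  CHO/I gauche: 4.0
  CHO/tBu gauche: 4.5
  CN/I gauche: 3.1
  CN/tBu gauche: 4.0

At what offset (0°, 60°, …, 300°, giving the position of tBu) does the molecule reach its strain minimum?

tBu at 0° is eclipsed. CN at 0° is eclipsed with tBu at 0° (14.1); CHO at 120° is eclipsed with I at 120° (13.0); CH2Cl at 240° is eclipsed with H at 240° (8.1). Total 35.2 kJ/mol.
tBu at 60° is staggered. CN at 0° is gauche with tBu at 60° (4.0); CHO at 120° is gauche with tBu at 60° (4.5); CHO at 120° is gauche with I at 180° (4.0); CH2Cl at 240° is gauche with I at 180° (5.2). Total 17.7 kJ/mol.
tBu at 120° is eclipsed. CN at 0° is eclipsed with H at 0° (5.9); CHO at 120° is eclipsed with tBu at 120° (15.2); CH2Cl at 240° is eclipsed with I at 240° (12.1). Total 33.2 kJ/mol.
tBu at 180° is staggered. CN at 0° is gauche with I at 300° (3.1); CHO at 120° is gauche with tBu at 180° (4.5); CH2Cl at 240° is gauche with tBu at 180° (5.4); CH2Cl at 240° is gauche with I at 300° (5.2). Total 18.2 kJ/mol.
tBu at 240° is eclipsed. CN at 0° is eclipsed with I at 0° (10.0); CHO at 120° is eclipsed with H at 120° (6.7); CH2Cl at 240° is eclipsed with tBu at 240° (17.7). Total 34.4 kJ/mol.
tBu at 300° is staggered. CN at 0° is gauche with tBu at 300° (4.0); CN at 0° is gauche with I at 60° (3.1); CHO at 120° is gauche with I at 60° (4.0); CH2Cl at 240° is gauche with tBu at 300° (5.4). Total 16.5 kJ/mol.
The minimum (16.5 kJ/mol) occurs with tBu at 300°.

300°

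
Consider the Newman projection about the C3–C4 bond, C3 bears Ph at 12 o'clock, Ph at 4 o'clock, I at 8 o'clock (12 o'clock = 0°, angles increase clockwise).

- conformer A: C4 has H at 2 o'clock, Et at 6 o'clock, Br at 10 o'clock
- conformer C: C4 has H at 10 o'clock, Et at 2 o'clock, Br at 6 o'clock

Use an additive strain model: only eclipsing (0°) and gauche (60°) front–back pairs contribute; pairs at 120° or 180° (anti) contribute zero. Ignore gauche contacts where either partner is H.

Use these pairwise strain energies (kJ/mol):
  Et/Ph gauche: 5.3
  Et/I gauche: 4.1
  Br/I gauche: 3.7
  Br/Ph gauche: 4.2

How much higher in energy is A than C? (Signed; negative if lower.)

-1.2 kJ/mol

A (staggered): Ph–Br gauche, Ph–Et gauche, I–Et gauche, I–Br gauche; 4.2 + 5.3 + 4.1 + 3.7 = 17.3 kJ/mol.
C (staggered): Ph–Et gauche, Ph–Et gauche, Ph–Br gauche, I–Br gauche; 5.3 + 5.3 + 4.2 + 3.7 = 18.5 kJ/mol.
E(A) − E(C) = 17.3 − 18.5 = -1.2 kJ/mol.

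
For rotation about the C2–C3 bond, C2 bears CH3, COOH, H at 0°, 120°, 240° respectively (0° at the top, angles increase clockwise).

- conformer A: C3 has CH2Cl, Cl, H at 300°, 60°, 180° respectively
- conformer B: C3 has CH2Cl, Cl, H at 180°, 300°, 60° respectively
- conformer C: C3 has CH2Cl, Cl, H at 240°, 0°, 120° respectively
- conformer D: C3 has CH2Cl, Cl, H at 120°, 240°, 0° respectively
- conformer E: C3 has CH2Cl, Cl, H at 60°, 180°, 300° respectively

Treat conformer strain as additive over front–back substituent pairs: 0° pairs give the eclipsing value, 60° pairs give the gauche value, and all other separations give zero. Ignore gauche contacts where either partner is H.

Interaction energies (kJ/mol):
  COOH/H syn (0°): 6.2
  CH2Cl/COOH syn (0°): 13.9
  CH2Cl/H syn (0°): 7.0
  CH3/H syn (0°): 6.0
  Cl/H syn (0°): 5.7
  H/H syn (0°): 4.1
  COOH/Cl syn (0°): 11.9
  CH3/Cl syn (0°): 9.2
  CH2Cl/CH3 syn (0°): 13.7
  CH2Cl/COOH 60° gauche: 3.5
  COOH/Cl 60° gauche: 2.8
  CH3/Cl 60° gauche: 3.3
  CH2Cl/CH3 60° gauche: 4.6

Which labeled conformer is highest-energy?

D

A (staggered): CH3(0°)/CH2Cl(300°) gauche 4.6; CH3(0°)/Cl(60°) gauche 3.3; COOH(120°)/Cl(60°) gauche 2.8 → 10.7 kJ/mol.
B (staggered): CH3(0°)/Cl(300°) gauche 3.3; COOH(120°)/CH2Cl(180°) gauche 3.5 → 6.8 kJ/mol.
C (eclipsed): CH3(0°)/Cl(0°) eclipsed 9.2; COOH(120°)/H(120°) eclipsed 6.2; H(240°)/CH2Cl(240°) eclipsed 7.0 → 22.4 kJ/mol.
D (eclipsed): CH3(0°)/H(0°) eclipsed 6.0; COOH(120°)/CH2Cl(120°) eclipsed 13.9; H(240°)/Cl(240°) eclipsed 5.7 → 25.6 kJ/mol.
E (staggered): CH3(0°)/CH2Cl(60°) gauche 4.6; COOH(120°)/CH2Cl(60°) gauche 3.5; COOH(120°)/Cl(180°) gauche 2.8 → 10.9 kJ/mol.
D has the highest total (25.6 kJ/mol).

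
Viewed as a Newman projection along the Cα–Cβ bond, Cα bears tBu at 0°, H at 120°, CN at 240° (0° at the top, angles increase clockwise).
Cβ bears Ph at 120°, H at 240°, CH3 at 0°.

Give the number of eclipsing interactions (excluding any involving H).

1

Non-H eclipsing pairs: tBu(0°)/CH3(0°) — 1 interaction.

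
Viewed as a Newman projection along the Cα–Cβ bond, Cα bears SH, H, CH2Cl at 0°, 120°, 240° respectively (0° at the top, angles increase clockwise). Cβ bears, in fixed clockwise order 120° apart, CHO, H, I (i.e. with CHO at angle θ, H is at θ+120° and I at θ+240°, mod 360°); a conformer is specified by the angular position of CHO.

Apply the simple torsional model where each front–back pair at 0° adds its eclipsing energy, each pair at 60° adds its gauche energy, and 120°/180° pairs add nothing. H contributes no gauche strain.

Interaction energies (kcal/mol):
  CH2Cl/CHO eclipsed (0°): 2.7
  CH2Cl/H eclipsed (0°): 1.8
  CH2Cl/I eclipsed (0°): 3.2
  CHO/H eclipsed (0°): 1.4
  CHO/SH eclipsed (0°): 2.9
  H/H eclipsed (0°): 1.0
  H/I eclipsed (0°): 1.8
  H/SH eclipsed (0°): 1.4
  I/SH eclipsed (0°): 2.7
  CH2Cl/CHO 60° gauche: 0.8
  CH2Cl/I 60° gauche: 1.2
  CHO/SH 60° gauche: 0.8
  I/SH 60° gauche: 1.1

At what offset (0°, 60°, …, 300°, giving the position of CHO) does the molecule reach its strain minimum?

180°

CHO at 0° (eclipsed): SH–CHO eclipsed, H–H eclipsed, CH2Cl–I eclipsed; 2.9 + 1.0 + 3.2 = 7.1 kcal/mol.
CHO at 60° (staggered): SH–CHO gauche, SH–I gauche, CH2Cl–I gauche; 0.8 + 1.1 + 1.2 = 3.1 kcal/mol.
CHO at 120° (eclipsed): SH–I eclipsed, H–CHO eclipsed, CH2Cl–H eclipsed; 2.7 + 1.4 + 1.8 = 5.9 kcal/mol.
CHO at 180° (staggered): SH–I gauche, CH2Cl–CHO gauche; 1.1 + 0.8 = 1.9 kcal/mol.
CHO at 240° (eclipsed): SH–H eclipsed, H–I eclipsed, CH2Cl–CHO eclipsed; 1.4 + 1.8 + 2.7 = 5.9 kcal/mol.
CHO at 300° (staggered): SH–CHO gauche, CH2Cl–CHO gauche, CH2Cl–I gauche; 0.8 + 0.8 + 1.2 = 2.8 kcal/mol.
The minimum (1.9 kcal/mol) occurs with CHO at 180°.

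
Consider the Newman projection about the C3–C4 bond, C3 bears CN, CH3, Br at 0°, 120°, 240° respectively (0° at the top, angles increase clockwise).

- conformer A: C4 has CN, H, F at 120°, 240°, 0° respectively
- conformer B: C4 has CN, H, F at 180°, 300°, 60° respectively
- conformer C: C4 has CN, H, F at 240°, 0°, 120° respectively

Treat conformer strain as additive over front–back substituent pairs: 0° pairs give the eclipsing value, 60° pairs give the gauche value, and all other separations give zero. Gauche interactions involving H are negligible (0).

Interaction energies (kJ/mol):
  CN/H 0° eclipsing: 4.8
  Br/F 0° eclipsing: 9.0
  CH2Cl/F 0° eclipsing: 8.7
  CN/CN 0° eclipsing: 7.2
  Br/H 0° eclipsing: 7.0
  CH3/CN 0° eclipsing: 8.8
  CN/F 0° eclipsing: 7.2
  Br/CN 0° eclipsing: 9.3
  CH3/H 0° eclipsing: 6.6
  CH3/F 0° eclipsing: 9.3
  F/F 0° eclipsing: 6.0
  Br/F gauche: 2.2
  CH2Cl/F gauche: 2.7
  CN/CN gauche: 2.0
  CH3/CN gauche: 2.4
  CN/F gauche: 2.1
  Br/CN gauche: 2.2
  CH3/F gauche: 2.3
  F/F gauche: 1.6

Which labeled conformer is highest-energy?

A (eclipsed): CN(0°)/F(0°) eclipsed 7.2; CH3(120°)/CN(120°) eclipsed 8.8; Br(240°)/H(240°) eclipsed 7.0 → 23.0 kJ/mol.
B (staggered): CN(0°)/F(60°) gauche 2.1; CH3(120°)/CN(180°) gauche 2.4; CH3(120°)/F(60°) gauche 2.3; Br(240°)/CN(180°) gauche 2.2 → 9.0 kJ/mol.
C (eclipsed): CN(0°)/H(0°) eclipsed 4.8; CH3(120°)/F(120°) eclipsed 9.3; Br(240°)/CN(240°) eclipsed 9.3 → 23.4 kJ/mol.
C has the highest total (23.4 kJ/mol).

C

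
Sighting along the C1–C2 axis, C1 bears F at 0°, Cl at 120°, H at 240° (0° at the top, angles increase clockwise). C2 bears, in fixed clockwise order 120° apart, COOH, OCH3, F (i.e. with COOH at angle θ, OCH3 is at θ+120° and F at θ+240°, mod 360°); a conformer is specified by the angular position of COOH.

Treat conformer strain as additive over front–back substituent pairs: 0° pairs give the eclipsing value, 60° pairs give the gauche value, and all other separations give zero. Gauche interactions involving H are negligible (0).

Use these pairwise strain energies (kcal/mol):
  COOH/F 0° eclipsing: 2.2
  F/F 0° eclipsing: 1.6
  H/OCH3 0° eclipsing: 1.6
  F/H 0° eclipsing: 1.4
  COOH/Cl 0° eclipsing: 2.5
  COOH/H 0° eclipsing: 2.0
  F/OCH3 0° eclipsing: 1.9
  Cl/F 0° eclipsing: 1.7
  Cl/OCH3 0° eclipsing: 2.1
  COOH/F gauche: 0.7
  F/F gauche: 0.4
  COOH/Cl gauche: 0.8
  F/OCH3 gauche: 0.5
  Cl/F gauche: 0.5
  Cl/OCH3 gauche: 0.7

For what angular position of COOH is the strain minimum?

COOH at 0° (eclipsed): F–COOH eclipsed, Cl–OCH3 eclipsed, H–F eclipsed; 2.2 + 2.1 + 1.4 = 5.7 kcal/mol.
COOH at 60° (staggered): F–COOH gauche, F–F gauche, Cl–COOH gauche, Cl–OCH3 gauche; 0.7 + 0.4 + 0.8 + 0.7 = 2.6 kcal/mol.
COOH at 120° (eclipsed): F–F eclipsed, Cl–COOH eclipsed, H–OCH3 eclipsed; 1.6 + 2.5 + 1.6 = 5.7 kcal/mol.
COOH at 180° (staggered): F–OCH3 gauche, F–F gauche, Cl–COOH gauche, Cl–F gauche; 0.5 + 0.4 + 0.8 + 0.5 = 2.2 kcal/mol.
COOH at 240° (eclipsed): F–OCH3 eclipsed, Cl–F eclipsed, H–COOH eclipsed; 1.9 + 1.7 + 2.0 = 5.6 kcal/mol.
COOH at 300° (staggered): F–COOH gauche, F–OCH3 gauche, Cl–OCH3 gauche, Cl–F gauche; 0.7 + 0.5 + 0.7 + 0.5 = 2.4 kcal/mol.
The minimum (2.2 kcal/mol) occurs with COOH at 180°.

180°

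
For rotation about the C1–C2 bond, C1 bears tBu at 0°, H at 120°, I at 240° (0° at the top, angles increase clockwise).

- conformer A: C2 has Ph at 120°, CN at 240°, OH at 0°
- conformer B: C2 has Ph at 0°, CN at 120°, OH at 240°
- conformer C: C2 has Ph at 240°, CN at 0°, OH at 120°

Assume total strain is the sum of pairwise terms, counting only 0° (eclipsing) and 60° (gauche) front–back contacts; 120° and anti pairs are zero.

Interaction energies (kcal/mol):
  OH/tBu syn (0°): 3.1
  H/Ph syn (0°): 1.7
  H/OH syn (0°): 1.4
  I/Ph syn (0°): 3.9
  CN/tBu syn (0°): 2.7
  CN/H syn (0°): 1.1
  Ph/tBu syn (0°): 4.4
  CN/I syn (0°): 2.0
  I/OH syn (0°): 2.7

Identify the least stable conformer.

B

A (eclipsed): tBu(0°)/OH(0°) eclipsed 3.1; H(120°)/Ph(120°) eclipsed 1.7; I(240°)/CN(240°) eclipsed 2.0 → 6.8 kcal/mol.
B (eclipsed): tBu(0°)/Ph(0°) eclipsed 4.4; H(120°)/CN(120°) eclipsed 1.1; I(240°)/OH(240°) eclipsed 2.7 → 8.2 kcal/mol.
C (eclipsed): tBu(0°)/CN(0°) eclipsed 2.7; H(120°)/OH(120°) eclipsed 1.4; I(240°)/Ph(240°) eclipsed 3.9 → 8.0 kcal/mol.
B has the highest total (8.2 kcal/mol).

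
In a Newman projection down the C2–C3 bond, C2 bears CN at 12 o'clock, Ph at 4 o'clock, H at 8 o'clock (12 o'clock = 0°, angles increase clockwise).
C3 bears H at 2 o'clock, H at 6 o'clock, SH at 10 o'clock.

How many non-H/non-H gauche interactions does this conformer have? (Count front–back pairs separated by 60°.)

1

Non-H gauche pairs: CN(0°)/SH(300°) — 1 interaction.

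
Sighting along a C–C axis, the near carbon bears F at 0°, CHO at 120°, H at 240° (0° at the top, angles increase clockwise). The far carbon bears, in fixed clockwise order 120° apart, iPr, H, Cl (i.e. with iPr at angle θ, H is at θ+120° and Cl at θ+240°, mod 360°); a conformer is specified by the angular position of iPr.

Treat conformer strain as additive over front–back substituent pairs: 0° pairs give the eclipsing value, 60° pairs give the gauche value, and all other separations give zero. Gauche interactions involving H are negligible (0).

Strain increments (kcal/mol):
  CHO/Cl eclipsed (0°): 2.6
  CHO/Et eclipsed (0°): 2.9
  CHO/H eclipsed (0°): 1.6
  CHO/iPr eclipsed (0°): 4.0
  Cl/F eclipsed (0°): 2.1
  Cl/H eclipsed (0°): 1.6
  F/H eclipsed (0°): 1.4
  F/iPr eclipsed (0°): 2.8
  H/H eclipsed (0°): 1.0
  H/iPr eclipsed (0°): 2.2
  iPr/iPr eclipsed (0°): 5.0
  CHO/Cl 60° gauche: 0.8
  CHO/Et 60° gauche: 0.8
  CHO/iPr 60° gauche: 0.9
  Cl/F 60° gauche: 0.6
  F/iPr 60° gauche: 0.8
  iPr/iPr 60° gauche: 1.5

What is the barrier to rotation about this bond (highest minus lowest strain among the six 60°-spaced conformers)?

5.5 kcal/mol

iPr at 0° (eclipsed): F(0°)/iPr(0°) eclipsed 2.8; CHO(120°)/H(120°) eclipsed 1.6; H(240°)/Cl(240°) eclipsed 1.6 → 6.0 kcal/mol.
iPr at 60° (staggered): F(0°)/iPr(60°) gauche 0.8; F(0°)/Cl(300°) gauche 0.6; CHO(120°)/iPr(60°) gauche 0.9 → 2.3 kcal/mol.
iPr at 120° (eclipsed): F(0°)/Cl(0°) eclipsed 2.1; CHO(120°)/iPr(120°) eclipsed 4.0; H(240°)/H(240°) eclipsed 1.0 → 7.1 kcal/mol.
iPr at 180° (staggered): F(0°)/Cl(60°) gauche 0.6; CHO(120°)/iPr(180°) gauche 0.9; CHO(120°)/Cl(60°) gauche 0.8 → 2.3 kcal/mol.
iPr at 240° (eclipsed): F(0°)/H(0°) eclipsed 1.4; CHO(120°)/Cl(120°) eclipsed 2.6; H(240°)/iPr(240°) eclipsed 2.2 → 6.2 kcal/mol.
iPr at 300° (staggered): F(0°)/iPr(300°) gauche 0.8; CHO(120°)/Cl(180°) gauche 0.8 → 1.6 kcal/mol.
Max at 120° (7.1 kcal/mol), min at 300° (1.6 kcal/mol); barrier = 5.5 kcal/mol.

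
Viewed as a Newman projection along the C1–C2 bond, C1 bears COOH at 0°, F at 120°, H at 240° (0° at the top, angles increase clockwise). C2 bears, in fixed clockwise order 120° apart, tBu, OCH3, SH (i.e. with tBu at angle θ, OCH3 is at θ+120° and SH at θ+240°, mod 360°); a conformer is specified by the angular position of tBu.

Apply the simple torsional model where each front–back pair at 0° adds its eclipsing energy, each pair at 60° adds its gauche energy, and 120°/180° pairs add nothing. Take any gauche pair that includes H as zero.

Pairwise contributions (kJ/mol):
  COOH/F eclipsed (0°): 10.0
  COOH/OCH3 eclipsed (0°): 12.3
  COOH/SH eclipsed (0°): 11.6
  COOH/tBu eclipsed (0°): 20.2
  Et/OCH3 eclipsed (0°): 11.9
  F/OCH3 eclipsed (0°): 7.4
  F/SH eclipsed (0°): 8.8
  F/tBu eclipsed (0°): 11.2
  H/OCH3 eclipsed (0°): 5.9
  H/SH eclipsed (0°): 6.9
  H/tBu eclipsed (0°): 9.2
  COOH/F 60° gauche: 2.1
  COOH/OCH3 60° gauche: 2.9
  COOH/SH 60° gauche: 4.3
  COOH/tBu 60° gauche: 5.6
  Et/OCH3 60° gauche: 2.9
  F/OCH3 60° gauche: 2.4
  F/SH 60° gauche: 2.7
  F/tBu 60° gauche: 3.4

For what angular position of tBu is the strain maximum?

tBu at 0° (eclipsed): COOH–tBu eclipsed, F–OCH3 eclipsed, H–SH eclipsed; 20.2 + 7.4 + 6.9 = 34.5 kJ/mol.
tBu at 60° (staggered): COOH–tBu gauche, COOH–SH gauche, F–tBu gauche, F–OCH3 gauche; 5.6 + 4.3 + 3.4 + 2.4 = 15.7 kJ/mol.
tBu at 120° (eclipsed): COOH–SH eclipsed, F–tBu eclipsed, H–OCH3 eclipsed; 11.6 + 11.2 + 5.9 = 28.7 kJ/mol.
tBu at 180° (staggered): COOH–OCH3 gauche, COOH–SH gauche, F–tBu gauche, F–SH gauche; 2.9 + 4.3 + 3.4 + 2.7 = 13.3 kJ/mol.
tBu at 240° (eclipsed): COOH–OCH3 eclipsed, F–SH eclipsed, H–tBu eclipsed; 12.3 + 8.8 + 9.2 = 30.3 kJ/mol.
tBu at 300° (staggered): COOH–tBu gauche, COOH–OCH3 gauche, F–OCH3 gauche, F–SH gauche; 5.6 + 2.9 + 2.4 + 2.7 = 13.6 kJ/mol.
The maximum (34.5 kJ/mol) occurs with tBu at 0°.

0°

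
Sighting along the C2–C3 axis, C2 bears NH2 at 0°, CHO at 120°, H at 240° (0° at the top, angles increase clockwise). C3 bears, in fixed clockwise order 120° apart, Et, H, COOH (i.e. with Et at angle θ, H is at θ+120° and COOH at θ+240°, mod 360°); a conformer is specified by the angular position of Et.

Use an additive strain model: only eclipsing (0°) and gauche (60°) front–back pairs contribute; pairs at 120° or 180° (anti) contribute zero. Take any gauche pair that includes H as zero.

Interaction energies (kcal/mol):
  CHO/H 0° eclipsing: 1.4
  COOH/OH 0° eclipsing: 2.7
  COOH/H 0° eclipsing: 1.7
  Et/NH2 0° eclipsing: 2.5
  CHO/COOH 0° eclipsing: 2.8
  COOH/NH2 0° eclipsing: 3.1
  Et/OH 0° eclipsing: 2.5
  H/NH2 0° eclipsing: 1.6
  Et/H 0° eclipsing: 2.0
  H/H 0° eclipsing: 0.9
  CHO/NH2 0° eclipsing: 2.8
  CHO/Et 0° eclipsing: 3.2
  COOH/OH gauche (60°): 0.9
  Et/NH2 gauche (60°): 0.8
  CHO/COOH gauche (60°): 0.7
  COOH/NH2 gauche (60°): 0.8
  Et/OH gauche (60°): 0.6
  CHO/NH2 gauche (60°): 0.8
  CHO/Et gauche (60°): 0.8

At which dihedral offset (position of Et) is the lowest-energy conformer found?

Et at 0° (eclipsed): NH2–Et eclipsed, CHO–H eclipsed, H–COOH eclipsed; 2.5 + 1.4 + 1.7 = 5.6 kcal/mol.
Et at 60° (staggered): NH2–Et gauche, NH2–COOH gauche, CHO–Et gauche; 0.8 + 0.8 + 0.8 = 2.4 kcal/mol.
Et at 120° (eclipsed): NH2–COOH eclipsed, CHO–Et eclipsed, H–H eclipsed; 3.1 + 3.2 + 0.9 = 7.2 kcal/mol.
Et at 180° (staggered): NH2–COOH gauche, CHO–Et gauche, CHO–COOH gauche; 0.8 + 0.8 + 0.7 = 2.3 kcal/mol.
Et at 240° (eclipsed): NH2–H eclipsed, CHO–COOH eclipsed, H–Et eclipsed; 1.6 + 2.8 + 2.0 = 6.4 kcal/mol.
Et at 300° (staggered): NH2–Et gauche, CHO–COOH gauche; 0.8 + 0.7 = 1.5 kcal/mol.
The minimum (1.5 kcal/mol) occurs with Et at 300°.

300°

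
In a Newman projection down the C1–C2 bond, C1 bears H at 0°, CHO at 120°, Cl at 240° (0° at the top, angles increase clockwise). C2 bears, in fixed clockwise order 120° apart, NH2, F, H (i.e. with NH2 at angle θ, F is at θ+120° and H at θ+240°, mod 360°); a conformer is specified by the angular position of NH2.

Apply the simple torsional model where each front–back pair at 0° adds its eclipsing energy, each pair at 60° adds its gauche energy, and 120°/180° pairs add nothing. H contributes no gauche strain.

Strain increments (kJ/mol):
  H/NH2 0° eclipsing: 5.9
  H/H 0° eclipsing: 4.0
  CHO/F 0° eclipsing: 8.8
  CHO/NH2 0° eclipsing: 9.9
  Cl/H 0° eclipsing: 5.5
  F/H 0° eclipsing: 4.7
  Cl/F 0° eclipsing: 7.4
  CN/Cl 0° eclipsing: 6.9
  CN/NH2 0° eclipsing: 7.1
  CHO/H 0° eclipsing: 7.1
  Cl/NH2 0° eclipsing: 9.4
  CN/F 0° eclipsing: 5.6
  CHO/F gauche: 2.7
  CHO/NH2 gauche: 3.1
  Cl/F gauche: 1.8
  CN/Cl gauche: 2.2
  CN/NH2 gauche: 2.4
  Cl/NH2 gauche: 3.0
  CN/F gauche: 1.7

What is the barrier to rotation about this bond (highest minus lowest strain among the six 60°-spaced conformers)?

NH2 at 0° (eclipsed): H(0°)/NH2(0°) eclipsed 5.9; CHO(120°)/F(120°) eclipsed 8.8; Cl(240°)/H(240°) eclipsed 5.5 → 20.2 kJ/mol.
NH2 at 60° (staggered): CHO(120°)/NH2(60°) gauche 3.1; CHO(120°)/F(180°) gauche 2.7; Cl(240°)/F(180°) gauche 1.8 → 7.6 kJ/mol.
NH2 at 120° (eclipsed): H(0°)/H(0°) eclipsed 4.0; CHO(120°)/NH2(120°) eclipsed 9.9; Cl(240°)/F(240°) eclipsed 7.4 → 21.3 kJ/mol.
NH2 at 180° (staggered): CHO(120°)/NH2(180°) gauche 3.1; Cl(240°)/NH2(180°) gauche 3.0; Cl(240°)/F(300°) gauche 1.8 → 7.9 kJ/mol.
NH2 at 240° (eclipsed): H(0°)/F(0°) eclipsed 4.7; CHO(120°)/H(120°) eclipsed 7.1; Cl(240°)/NH2(240°) eclipsed 9.4 → 21.2 kJ/mol.
NH2 at 300° (staggered): CHO(120°)/F(60°) gauche 2.7; Cl(240°)/NH2(300°) gauche 3.0 → 5.7 kJ/mol.
Max at 120° (21.3 kJ/mol), min at 300° (5.7 kJ/mol); barrier = 15.6 kJ/mol.

15.6 kJ/mol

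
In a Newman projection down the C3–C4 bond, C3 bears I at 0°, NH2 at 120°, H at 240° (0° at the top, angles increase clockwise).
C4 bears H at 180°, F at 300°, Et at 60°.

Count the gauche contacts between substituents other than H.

Non-H gauche pairs: I(0°)/F(300°); I(0°)/Et(60°); NH2(120°)/Et(60°) — 3 interactions.

3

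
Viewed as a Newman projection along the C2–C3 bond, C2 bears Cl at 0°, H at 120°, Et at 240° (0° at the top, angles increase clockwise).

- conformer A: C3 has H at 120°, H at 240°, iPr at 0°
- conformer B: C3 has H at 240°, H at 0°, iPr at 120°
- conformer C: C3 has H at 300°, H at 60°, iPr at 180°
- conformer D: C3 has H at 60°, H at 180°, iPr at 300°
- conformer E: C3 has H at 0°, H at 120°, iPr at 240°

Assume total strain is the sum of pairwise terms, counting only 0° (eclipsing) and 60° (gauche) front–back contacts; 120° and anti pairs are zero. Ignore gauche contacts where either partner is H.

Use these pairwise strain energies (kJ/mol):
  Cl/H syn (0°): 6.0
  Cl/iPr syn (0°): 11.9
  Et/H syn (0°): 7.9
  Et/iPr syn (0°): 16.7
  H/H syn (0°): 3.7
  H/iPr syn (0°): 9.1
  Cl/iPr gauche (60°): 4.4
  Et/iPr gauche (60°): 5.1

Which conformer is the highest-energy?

E

A is eclipsed. Cl at 0° is eclipsed with iPr at 0° (11.9); H at 120° is eclipsed with H at 120° (3.7); Et at 240° is eclipsed with H at 240° (7.9). Total 23.5 kJ/mol.
B is eclipsed. Cl at 0° is eclipsed with H at 0° (6.0); H at 120° is eclipsed with iPr at 120° (9.1); Et at 240° is eclipsed with H at 240° (7.9). Total 23.0 kJ/mol.
C is staggered. Et at 240° is gauche with iPr at 180° (5.1). Total 5.1 kJ/mol.
D is staggered. Cl at 0° is gauche with iPr at 300° (4.4); Et at 240° is gauche with iPr at 300° (5.1). Total 9.5 kJ/mol.
E is eclipsed. Cl at 0° is eclipsed with H at 0° (6.0); H at 120° is eclipsed with H at 120° (3.7); Et at 240° is eclipsed with iPr at 240° (16.7). Total 26.4 kJ/mol.
E has the highest total (26.4 kJ/mol).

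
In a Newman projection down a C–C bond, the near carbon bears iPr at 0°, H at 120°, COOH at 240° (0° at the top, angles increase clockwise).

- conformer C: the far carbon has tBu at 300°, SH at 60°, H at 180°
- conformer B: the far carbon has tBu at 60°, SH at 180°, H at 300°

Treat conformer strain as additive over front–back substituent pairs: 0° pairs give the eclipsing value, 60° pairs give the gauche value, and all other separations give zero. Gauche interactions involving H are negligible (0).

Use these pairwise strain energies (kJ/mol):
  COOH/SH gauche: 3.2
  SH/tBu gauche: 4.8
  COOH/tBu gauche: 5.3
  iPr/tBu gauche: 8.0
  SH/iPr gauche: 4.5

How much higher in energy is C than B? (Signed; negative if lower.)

+6.6 kJ/mol

C is staggered. iPr at 0° is gauche with tBu at 300° (8.0); iPr at 0° is gauche with SH at 60° (4.5); COOH at 240° is gauche with tBu at 300° (5.3). Total 17.8 kJ/mol.
B is staggered. iPr at 0° is gauche with tBu at 60° (8.0); COOH at 240° is gauche with SH at 180° (3.2). Total 11.2 kJ/mol.
E(C) − E(B) = 17.8 − 11.2 = +6.6 kJ/mol.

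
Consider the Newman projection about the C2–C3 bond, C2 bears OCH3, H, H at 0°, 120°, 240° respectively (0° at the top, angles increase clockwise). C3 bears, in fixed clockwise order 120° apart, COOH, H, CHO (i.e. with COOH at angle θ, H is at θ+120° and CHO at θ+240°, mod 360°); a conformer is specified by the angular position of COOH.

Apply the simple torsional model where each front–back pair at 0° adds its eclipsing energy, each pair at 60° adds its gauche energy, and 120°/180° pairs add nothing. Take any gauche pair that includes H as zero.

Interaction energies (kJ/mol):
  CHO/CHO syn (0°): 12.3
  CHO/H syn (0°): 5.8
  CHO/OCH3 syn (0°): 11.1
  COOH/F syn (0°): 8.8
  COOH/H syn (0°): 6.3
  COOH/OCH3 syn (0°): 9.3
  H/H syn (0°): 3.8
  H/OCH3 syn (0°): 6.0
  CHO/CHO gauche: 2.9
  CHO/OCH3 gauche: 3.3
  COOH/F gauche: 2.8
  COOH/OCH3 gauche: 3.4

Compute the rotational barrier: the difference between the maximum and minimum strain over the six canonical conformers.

17.9 kJ/mol

COOH at 0° (eclipsed): OCH3(0°)/COOH(0°) eclipsed 9.3; H(120°)/H(120°) eclipsed 3.8; H(240°)/CHO(240°) eclipsed 5.8 → 18.9 kJ/mol.
COOH at 60° (staggered): OCH3(0°)/COOH(60°) gauche 3.4; OCH3(0°)/CHO(300°) gauche 3.3 → 6.7 kJ/mol.
COOH at 120° (eclipsed): OCH3(0°)/CHO(0°) eclipsed 11.1; H(120°)/COOH(120°) eclipsed 6.3; H(240°)/H(240°) eclipsed 3.8 → 21.2 kJ/mol.
COOH at 180° (staggered): OCH3(0°)/CHO(60°) gauche 3.3 → 3.3 kJ/mol.
COOH at 240° (eclipsed): OCH3(0°)/H(0°) eclipsed 6.0; H(120°)/CHO(120°) eclipsed 5.8; H(240°)/COOH(240°) eclipsed 6.3 → 18.1 kJ/mol.
COOH at 300° (staggered): OCH3(0°)/COOH(300°) gauche 3.4 → 3.4 kJ/mol.
Max at 120° (21.2 kJ/mol), min at 180° (3.3 kJ/mol); barrier = 17.9 kJ/mol.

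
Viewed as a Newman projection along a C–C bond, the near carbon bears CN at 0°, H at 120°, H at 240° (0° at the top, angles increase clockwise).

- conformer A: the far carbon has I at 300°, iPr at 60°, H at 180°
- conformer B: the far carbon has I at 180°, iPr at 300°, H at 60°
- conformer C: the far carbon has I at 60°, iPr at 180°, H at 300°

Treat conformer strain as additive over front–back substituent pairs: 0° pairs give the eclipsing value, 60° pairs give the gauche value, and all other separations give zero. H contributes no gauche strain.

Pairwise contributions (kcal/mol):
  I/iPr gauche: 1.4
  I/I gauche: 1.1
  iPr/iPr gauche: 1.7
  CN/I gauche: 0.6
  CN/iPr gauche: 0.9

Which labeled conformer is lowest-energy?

A (staggered): CN–I gauche, CN–iPr gauche; 0.6 + 0.9 = 1.5 kcal/mol.
B (staggered): CN–iPr gauche; 0.9 = 0.9 kcal/mol.
C (staggered): CN–I gauche; 0.6 = 0.6 kcal/mol.
C has the lowest total (0.6 kcal/mol).

C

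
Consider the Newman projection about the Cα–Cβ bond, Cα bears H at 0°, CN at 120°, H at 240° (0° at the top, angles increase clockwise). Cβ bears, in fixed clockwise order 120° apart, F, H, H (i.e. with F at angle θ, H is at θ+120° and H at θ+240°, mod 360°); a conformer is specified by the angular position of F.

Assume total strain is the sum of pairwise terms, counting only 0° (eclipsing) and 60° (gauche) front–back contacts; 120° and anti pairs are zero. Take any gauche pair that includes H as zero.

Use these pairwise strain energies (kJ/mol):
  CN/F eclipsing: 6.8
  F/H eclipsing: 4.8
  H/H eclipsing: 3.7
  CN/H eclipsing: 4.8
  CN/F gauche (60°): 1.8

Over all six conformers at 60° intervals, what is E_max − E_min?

14.2 kJ/mol

F at 0° is eclipsed. H at 0° is eclipsed with F at 0° (4.8); CN at 120° is eclipsed with H at 120° (4.8); H at 240° is eclipsed with H at 240° (3.7). Total 13.3 kJ/mol.
F at 60° is staggered. CN at 120° is gauche with F at 60° (1.8). Total 1.8 kJ/mol.
F at 120° is eclipsed. H at 0° is eclipsed with H at 0° (3.7); CN at 120° is eclipsed with F at 120° (6.8); H at 240° is eclipsed with H at 240° (3.7). Total 14.2 kJ/mol.
F at 180° is staggered. CN at 120° is gauche with F at 180° (1.8). Total 1.8 kJ/mol.
F at 240° is eclipsed. H at 0° is eclipsed with H at 0° (3.7); CN at 120° is eclipsed with H at 120° (4.8); H at 240° is eclipsed with F at 240° (4.8). Total 13.3 kJ/mol.
F at 300° (staggered): no non-H gauche contacts → 0.0 kJ/mol.
Max at 120° (14.2 kJ/mol), min at 300° (0.0 kJ/mol); barrier = 14.2 kJ/mol.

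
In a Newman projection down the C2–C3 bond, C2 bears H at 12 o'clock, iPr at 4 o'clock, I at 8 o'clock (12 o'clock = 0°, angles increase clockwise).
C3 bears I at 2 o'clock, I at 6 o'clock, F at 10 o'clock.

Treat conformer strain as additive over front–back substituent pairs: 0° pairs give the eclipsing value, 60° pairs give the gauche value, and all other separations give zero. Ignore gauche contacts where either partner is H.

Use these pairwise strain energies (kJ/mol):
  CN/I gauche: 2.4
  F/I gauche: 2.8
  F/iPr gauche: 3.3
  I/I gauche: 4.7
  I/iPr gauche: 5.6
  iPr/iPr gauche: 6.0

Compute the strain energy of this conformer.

This conformer (staggered): iPr–I gauche, iPr–I gauche, I–I gauche, I–F gauche; 5.6 + 5.6 + 4.7 + 2.8 = 18.7 kJ/mol.

18.7 kJ/mol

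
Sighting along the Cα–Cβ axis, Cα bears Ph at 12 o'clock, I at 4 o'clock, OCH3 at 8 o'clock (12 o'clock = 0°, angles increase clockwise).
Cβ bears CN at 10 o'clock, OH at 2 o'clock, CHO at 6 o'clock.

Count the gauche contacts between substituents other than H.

Non-H gauche pairs: Ph(0°)/CN(300°); Ph(0°)/OH(60°); I(120°)/OH(60°); I(120°)/CHO(180°); OCH3(240°)/CN(300°); OCH3(240°)/CHO(180°) — 6 interactions.

6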